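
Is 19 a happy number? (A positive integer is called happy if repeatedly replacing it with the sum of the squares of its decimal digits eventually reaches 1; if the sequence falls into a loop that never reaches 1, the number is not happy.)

happy

19 → 82
82 → 68
68 → 100
100 → 1  — reached 1.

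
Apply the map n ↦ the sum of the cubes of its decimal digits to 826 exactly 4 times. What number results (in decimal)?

664

826 → 736
736 → 586
586 → 853
853 → 664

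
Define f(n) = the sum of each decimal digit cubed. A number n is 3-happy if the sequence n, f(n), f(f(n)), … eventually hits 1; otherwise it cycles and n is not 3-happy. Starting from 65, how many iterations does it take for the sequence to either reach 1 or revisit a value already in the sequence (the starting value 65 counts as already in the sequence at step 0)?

65 → 6³ + 5³ = 341
341 → 3³ + 4³ + 1³ = 92
92 → 9³ + 2³ = 737
737 → 7³ + 3³ + 7³ = 713
713 → 7³ + 1³ + 3³ = 371
371 → 3³ + 7³ + 1³ = 371  — 371 repeats.
That took 6 steps.

6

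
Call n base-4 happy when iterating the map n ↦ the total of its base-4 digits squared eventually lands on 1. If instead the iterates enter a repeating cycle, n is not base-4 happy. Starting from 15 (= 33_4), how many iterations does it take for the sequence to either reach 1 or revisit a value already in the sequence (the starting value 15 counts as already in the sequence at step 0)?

5

15 = (3,3)_4 → 3² + 3² = 9 + 9 = 18
18 = (1,0,2)_4 → 1² + 0² + 2² = 1 + 0 + 4 = 5
5 = (1,1)_4 → 1² + 1² = 1 + 1 = 2
2 = (2)_4 → 2² = 4
4 = (1,0)_4 → 1² + 0² = 1 + 0 = 1  — reached 1.
That took 5 steps.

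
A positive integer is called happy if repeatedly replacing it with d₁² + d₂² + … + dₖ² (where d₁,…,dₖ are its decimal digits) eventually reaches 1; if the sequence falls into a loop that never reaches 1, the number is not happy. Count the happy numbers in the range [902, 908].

2

902: 902 → 85 → 89 → 145 → 42 → 20 → 4 → 16 → 37 → 58 → 89  — not happy
903: 903 → 90 → 81 → 65 → 61 → 37 → 58 → 89 → 145 → 42 → 20 → 4 → 16 → 37  — not happy
904: 904 → 97 → 130 → 10 → 1  — happy
905: 905 → 106 → 37 → 58 → 89 → 145 → 42 → 20 → 4 → 16 → 37  — not happy
906: 906 → 117 → 51 → 26 → 40 → 16 → 37 → 58 → 89 → 145 → 42 → 20 → 4 → 16  — not happy
907: 907 → 130 → 10 → 1  — happy
908: 908 → 145 → 42 → 20 → 4 → 16 → 37 → 58 → 89 → 145  — not happy
happy: 904, 907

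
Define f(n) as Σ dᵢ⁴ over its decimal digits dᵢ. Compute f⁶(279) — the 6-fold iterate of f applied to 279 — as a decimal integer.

279 → 2⁴ + 7⁴ + 9⁴ = 8978
8978 → 8⁴ + 9⁴ + 7⁴ + 8⁴ = 17154
17154 → 1⁴ + 7⁴ + 1⁴ + 5⁴ + 4⁴ = 3284
3284 → 3⁴ + 2⁴ + 8⁴ + 4⁴ = 4449
4449 → 4⁴ + 4⁴ + 4⁴ + 9⁴ = 7329
7329 → 7⁴ + 3⁴ + 2⁴ + 9⁴ = 9059

9059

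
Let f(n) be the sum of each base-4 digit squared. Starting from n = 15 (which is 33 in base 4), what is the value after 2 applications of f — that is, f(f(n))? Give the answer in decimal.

15 = (3,3)_4 → 3² + 3² = 18
18 = (1,0,2)_4 → 1² + 0² + 2² = 5

5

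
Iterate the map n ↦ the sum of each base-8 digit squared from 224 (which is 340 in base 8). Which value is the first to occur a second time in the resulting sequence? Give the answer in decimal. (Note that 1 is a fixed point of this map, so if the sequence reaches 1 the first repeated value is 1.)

25

224 = (3,4,0)_8 → 3² + 4² + 0² = 9 + 16 + 0 = 25
25 = (3,1)_8 → 3² + 1² = 9 + 1 = 10
10 = (1,2)_8 → 1² + 2² = 1 + 4 = 5
5 = (5)_8 → 5² = 25  — 25 already appeared earlier.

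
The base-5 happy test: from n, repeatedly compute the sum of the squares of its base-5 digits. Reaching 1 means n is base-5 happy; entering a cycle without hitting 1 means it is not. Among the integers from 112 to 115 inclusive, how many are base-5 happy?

112: 112 → 24 → 32 → 6 → 2 → 4 → 16 → 10 → 4  — not base-5 happy
113: 113 → 29 → 17 → 13 → 13  — not base-5 happy
114: 114 → 36 → 6 → 2 → 4 → 16 → 10 → 4  — not base-5 happy
115: 115 → 25 → 1  — base-5 happy
base-5 happy: 115

1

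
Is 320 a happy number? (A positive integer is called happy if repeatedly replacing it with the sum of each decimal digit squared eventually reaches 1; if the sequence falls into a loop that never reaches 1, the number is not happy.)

320 → 13
13 → 10
10 → 1  — reached 1.

happy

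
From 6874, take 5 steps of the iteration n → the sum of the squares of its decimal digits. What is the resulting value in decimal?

6874 → 6² + 8² + 7² + 4² = 36 + 64 + 49 + 16 = 165
165 → 1² + 6² + 5² = 1 + 36 + 25 = 62
62 → 6² + 2² = 36 + 4 = 40
40 → 4² + 0² = 16 + 0 = 16
16 → 1² + 6² = 1 + 36 = 37

37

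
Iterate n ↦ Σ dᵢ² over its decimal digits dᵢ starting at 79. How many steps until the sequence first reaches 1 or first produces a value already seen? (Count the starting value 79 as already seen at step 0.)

3

79 → 7² + 9² = 49 + 81 = 130
130 → 1² + 3² + 0² = 1 + 9 + 0 = 10
10 → 1² + 0² = 1 + 0 = 1  — reached 1.
That took 3 steps.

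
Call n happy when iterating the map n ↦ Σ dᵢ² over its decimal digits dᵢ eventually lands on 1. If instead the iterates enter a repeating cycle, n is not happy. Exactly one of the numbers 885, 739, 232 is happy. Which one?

739

885: 885 → 153 → 35 → 34 → 25 → 29 → 85 → 89 → 145 → 42 → 20 → 4 → 16 → 37 → 58 → 89  — repeats 89 (not happy)
739: 739 → 139 → 91 → 82 → 68 → 100 → 1  — reaches 1 (happy)
232: 232 → 17 → 50 → 25 → 29 → 85 → 89 → 145 → 42 → 20 → 4 → 16 → 37 → 58 → 89  — repeats 89 (not happy)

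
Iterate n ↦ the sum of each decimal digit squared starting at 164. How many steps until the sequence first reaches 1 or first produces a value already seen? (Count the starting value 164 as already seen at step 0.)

164 → 1² + 6² + 4² = 1 + 36 + 16 = 53
53 → 5² + 3² = 25 + 9 = 34
34 → 3² + 4² = 9 + 16 = 25
25 → 2² + 5² = 4 + 25 = 29
29 → 2² + 9² = 4 + 81 = 85
85 → 8² + 5² = 64 + 25 = 89
89 → 8² + 9² = 64 + 81 = 145
145 → 1² + 4² + 5² = 1 + 16 + 25 = 42
42 → 4² + 2² = 16 + 4 = 20
20 → 2² + 0² = 4 + 0 = 4
4 → 4² = 16
16 → 1² + 6² = 1 + 36 = 37
37 → 3² + 7² = 9 + 49 = 58
58 → 5² + 8² = 25 + 64 = 89  — 89 repeats.
That took 14 steps.

14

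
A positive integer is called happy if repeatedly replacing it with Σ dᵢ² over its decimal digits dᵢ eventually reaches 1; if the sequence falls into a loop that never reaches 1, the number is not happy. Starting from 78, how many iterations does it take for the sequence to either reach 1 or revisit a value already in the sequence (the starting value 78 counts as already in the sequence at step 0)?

12

78 → 7² + 8² = 49 + 64 = 113
113 → 1² + 1² + 3² = 1 + 1 + 9 = 11
11 → 1² + 1² = 1 + 1 = 2
2 → 2² = 4
4 → 4² = 16
16 → 1² + 6² = 1 + 36 = 37
37 → 3² + 7² = 9 + 49 = 58
58 → 5² + 8² = 25 + 64 = 89
89 → 8² + 9² = 64 + 81 = 145
145 → 1² + 4² + 5² = 1 + 16 + 25 = 42
42 → 4² + 2² = 16 + 4 = 20
20 → 2² + 0² = 4 + 0 = 4  — 4 repeats.
That took 12 steps.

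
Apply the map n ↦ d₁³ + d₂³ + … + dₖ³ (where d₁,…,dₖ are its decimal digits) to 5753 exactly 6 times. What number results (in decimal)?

92

5753 → 5³ + 7³ + 5³ + 3³ = 620
620 → 6³ + 2³ + 0³ = 224
224 → 2³ + 2³ + 4³ = 80
80 → 8³ + 0³ = 512
512 → 5³ + 1³ + 2³ = 134
134 → 1³ + 3³ + 4³ = 92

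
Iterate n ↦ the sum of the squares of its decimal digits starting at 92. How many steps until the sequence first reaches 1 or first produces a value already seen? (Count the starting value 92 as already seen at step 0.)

92 → 9² + 2² = 85
85 → 8² + 5² = 89
89 → 8² + 9² = 145
145 → 1² + 4² + 5² = 42
42 → 4² + 2² = 20
20 → 2² + 0² = 4
4 → 4² = 16
16 → 1² + 6² = 37
37 → 3² + 7² = 58
58 → 5² + 8² = 89  — 89 repeats.
That took 10 steps.

10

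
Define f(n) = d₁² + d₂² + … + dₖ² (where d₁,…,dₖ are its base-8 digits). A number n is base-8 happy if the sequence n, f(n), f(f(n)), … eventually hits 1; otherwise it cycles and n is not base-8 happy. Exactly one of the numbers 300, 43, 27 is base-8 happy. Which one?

27

300: 300 → 57 → 50 → 40 → 25 → 10 → 5 → 25  — repeats 25 (not base-8 happy)
43: 43 → 34 → 20 → 20  — repeats 20 (not base-8 happy)
27: 27 → 18 → 8 → 1  — reaches 1 (base-8 happy)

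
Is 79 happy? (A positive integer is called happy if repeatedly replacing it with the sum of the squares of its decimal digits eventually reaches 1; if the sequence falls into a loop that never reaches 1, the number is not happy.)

79 → 7² + 9² = 130
130 → 1² + 3² + 0² = 10
10 → 1² + 0² = 1  — reached 1.

happy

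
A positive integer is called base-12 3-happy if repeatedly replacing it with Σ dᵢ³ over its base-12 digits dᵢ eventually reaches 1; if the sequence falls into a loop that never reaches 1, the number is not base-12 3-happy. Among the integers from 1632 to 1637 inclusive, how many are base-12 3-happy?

5

1632: 1632 → 1395 → 1268 → 1753 → 10 → 1000 → 1611 → 1366 → 1854 → 1217 → 762 → 368 → 736 → 190 → 1028 → 856 → 1520 → 1728 → 1  (reaches 1)
1633: 1633 → 1396 → 1305 → 1458 → 1217 → 762 → 368 → 736 → 190 → 1028 → 856 → 1520 → 1728 → 1  (reaches 1)
1634: 1634 → 1403 → 2572 → 1190 → 547 → 1099 → 1029 → 1073 → 593 → 190 → 1028 → 856 → 1520 → 1728 → 1  (reaches 1)
1635: 1635 → 1422 → 1945 → 219 → 244 → 577 → 65 → 250 → 1513 → 1217 → 762 → 368 → 736 → 190 → 1028 → 856 → 1520 → 1728 → 1  (reaches 1)
1636: 1636 → 1459 → 1344 → 793 → 342 → 288 → 8 → 512 → 755 → 1464 → 1008 → 343 → 415 → 1351 → 1136 → 1855 → 1344  (repeats 1344)
1637: 1637 → 1520 → 1728 → 1  (reaches 1)
base-12 3-happy: 1632, 1633, 1634, 1635, 1637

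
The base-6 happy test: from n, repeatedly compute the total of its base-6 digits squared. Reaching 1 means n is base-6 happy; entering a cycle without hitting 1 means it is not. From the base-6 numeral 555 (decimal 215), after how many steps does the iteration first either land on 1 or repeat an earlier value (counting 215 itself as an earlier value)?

215 = (5,5,5)_6 → 5² + 5² + 5² = 25 + 25 + 25 = 75
75 = (2,0,3)_6 → 2² + 0² + 3² = 4 + 0 + 9 = 13
13 = (2,1)_6 → 2² + 1² = 4 + 1 = 5
5 = (5)_6 → 5² = 25
25 = (4,1)_6 → 4² + 1² = 16 + 1 = 17
17 = (2,5)_6 → 2² + 5² = 4 + 25 = 29
29 = (4,5)_6 → 4² + 5² = 16 + 25 = 41
41 = (1,0,5)_6 → 1² + 0² + 5² = 1 + 0 + 25 = 26
26 = (4,2)_6 → 4² + 2² = 16 + 4 = 20
20 = (3,2)_6 → 3² + 2² = 9 + 4 = 13  — 13 repeats.
That took 10 steps.

10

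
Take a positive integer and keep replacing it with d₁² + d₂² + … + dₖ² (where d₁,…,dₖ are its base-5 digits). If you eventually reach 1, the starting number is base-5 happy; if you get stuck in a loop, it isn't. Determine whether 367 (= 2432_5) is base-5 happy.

367 = (2,4,3,2)_5 → 2² + 4² + 3² + 2² = 4 + 16 + 9 + 4 = 33
33 = (1,1,3)_5 → 1² + 1² + 3² = 1 + 1 + 9 = 11
11 = (2,1)_5 → 2² + 1² = 4 + 1 = 5
5 = (1,0)_5 → 1² + 0² = 1 + 0 = 1  — reached 1.

base-5 happy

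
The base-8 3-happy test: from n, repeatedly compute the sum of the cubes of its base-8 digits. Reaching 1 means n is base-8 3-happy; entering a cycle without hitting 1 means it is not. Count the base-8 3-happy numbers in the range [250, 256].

1

250: 250 → 378 → 476 → 434 → 440 → 559 → 469 → 476  — not base-8 3-happy
251: 251 → 397 → 342 → 349 → 277 → 197 → 152 → 35 → 91 → 55 → 559 → 469 → 476 → 434 → 440 → 559  — not base-8 3-happy
252: 252 → 434 → 440 → 559 → 469 → 476 → 434  — not base-8 3-happy
253: 253 → 495 → 811 → 217 → 55 → 559 → 469 → 476 → 434 → 440 → 559  — not base-8 3-happy
254: 254 → 586 → 11 → 28 → 91 → 55 → 559 → 469 → 476 → 434 → 440 → 559  — not base-8 3-happy
255: 255 → 713 → 30 → 243 → 270 → 281 → 92 → 92  — not base-8 3-happy
256: 256 → 64 → 1  — base-8 3-happy
base-8 3-happy: 256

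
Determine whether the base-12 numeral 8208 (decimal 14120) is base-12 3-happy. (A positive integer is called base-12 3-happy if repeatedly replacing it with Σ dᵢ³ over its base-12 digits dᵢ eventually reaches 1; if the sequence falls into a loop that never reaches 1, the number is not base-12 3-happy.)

14120 = (8,2,0,8)_12 → 8³ + 2³ + 0³ + 8³ = 512 + 8 + 0 + 512 = 1032
1032 = (7,2,0)_12 → 7³ + 2³ + 0³ = 343 + 8 + 0 = 351
351 = (2,5,3)_12 → 2³ + 5³ + 3³ = 8 + 125 + 27 = 160
160 = (1,1,4)_12 → 1³ + 1³ + 4³ = 1 + 1 + 64 = 66
66 = (5,6)_12 → 5³ + 6³ = 125 + 216 = 341
341 = (2,4,5)_12 → 2³ + 4³ + 5³ = 8 + 64 + 125 = 197
197 = (1,4,5)_12 → 1³ + 4³ + 5³ = 1 + 64 + 125 = 190
190 = (1,3,10)_12 → 1³ + 3³ + 10³ = 1 + 27 + 1000 = 1028
1028 = (7,1,8)_12 → 7³ + 1³ + 8³ = 343 + 1 + 512 = 856
856 = (5,11,4)_12 → 5³ + 11³ + 4³ = 125 + 1331 + 64 = 1520
1520 = (10,6,8)_12 → 10³ + 6³ + 8³ = 1000 + 216 + 512 = 1728
1728 = (1,0,0,0)_12 → 1³ + 0³ + 0³ + 0³ = 1 + 0 + 0 + 0 = 1  — reached 1.

base-12 3-happy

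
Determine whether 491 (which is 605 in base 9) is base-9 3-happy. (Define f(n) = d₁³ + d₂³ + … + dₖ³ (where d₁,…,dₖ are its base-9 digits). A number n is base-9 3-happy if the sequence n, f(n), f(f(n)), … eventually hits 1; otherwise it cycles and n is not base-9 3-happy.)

base-9 3-happy

491 = (6,0,5)_9 → 6³ + 0³ + 5³ = 216 + 0 + 125 = 341
341 = (4,1,8)_9 → 4³ + 1³ + 8³ = 64 + 1 + 512 = 577
577 = (7,1,1)_9 → 7³ + 1³ + 1³ = 343 + 1 + 1 = 345
345 = (4,2,3)_9 → 4³ + 2³ + 3³ = 64 + 8 + 27 = 99
99 = (1,2,0)_9 → 1³ + 2³ + 0³ = 1 + 8 + 0 = 9
9 = (1,0)_9 → 1³ + 0³ = 1 + 0 = 1  — reached 1.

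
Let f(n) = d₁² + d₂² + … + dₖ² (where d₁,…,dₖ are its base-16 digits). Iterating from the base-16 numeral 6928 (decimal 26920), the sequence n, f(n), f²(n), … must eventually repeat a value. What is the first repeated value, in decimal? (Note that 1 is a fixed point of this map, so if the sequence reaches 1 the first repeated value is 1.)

26920 = (6,9,2,8)_16 → 6² + 9² + 2² + 8² = 36 + 81 + 4 + 64 = 185
185 = (11,9)_16 → 11² + 9² = 121 + 81 = 202
202 = (12,10)_16 → 12² + 10² = 144 + 100 = 244
244 = (15,4)_16 → 15² + 4² = 225 + 16 = 241
241 = (15,1)_16 → 15² + 1² = 225 + 1 = 226
226 = (14,2)_16 → 14² + 2² = 196 + 4 = 200
200 = (12,8)_16 → 12² + 8² = 144 + 64 = 208
208 = (13,0)_16 → 13² + 0² = 169 + 0 = 169
169 = (10,9)_16 → 10² + 9² = 100 + 81 = 181
181 = (11,5)_16 → 11² + 5² = 121 + 25 = 146
146 = (9,2)_16 → 9² + 2² = 81 + 4 = 85
85 = (5,5)_16 → 5² + 5² = 25 + 25 = 50
50 = (3,2)_16 → 3² + 2² = 9 + 4 = 13
13 = (13)_16 → 13² = 169  — 169 already appeared earlier.

169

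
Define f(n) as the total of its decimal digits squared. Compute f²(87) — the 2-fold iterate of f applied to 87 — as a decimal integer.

87 → 8² + 7² = 64 + 49 = 113
113 → 1² + 1² + 3² = 1 + 1 + 9 = 11

11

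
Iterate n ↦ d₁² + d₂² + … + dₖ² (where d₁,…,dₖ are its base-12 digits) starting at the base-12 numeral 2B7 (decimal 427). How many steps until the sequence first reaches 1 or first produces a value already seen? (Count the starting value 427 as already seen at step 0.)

12

427 = (2,11,7)_12 → 2² + 11² + 7² = 4 + 121 + 49 = 174
174 = (1,2,6)_12 → 1² + 2² + 6² = 1 + 4 + 36 = 41
41 = (3,5)_12 → 3² + 5² = 9 + 25 = 34
34 = (2,10)_12 → 2² + 10² = 4 + 100 = 104
104 = (8,8)_12 → 8² + 8² = 64 + 64 = 128
128 = (10,8)_12 → 10² + 8² = 100 + 64 = 164
164 = (1,1,8)_12 → 1² + 1² + 8² = 1 + 1 + 64 = 66
66 = (5,6)_12 → 5² + 6² = 25 + 36 = 61
61 = (5,1)_12 → 5² + 1² = 25 + 1 = 26
26 = (2,2)_12 → 2² + 2² = 4 + 4 = 8
8 = (8)_12 → 8² = 64
64 = (5,4)_12 → 5² + 4² = 25 + 16 = 41  — 41 repeats.
That took 12 steps.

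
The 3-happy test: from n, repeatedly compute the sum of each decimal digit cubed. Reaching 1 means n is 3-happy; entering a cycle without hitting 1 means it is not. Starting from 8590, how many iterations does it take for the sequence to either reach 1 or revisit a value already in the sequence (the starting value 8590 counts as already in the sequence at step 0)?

8

8590 → 1366
1366 → 460
460 → 280
280 → 520
520 → 133
133 → 55
55 → 250
250 → 133  — 133 repeats.
That took 8 steps.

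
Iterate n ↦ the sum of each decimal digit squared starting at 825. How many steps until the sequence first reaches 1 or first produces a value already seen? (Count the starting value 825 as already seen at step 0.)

14

825 → 8² + 2² + 5² = 93
93 → 9² + 3² = 90
90 → 9² + 0² = 81
81 → 8² + 1² = 65
65 → 6² + 5² = 61
61 → 6² + 1² = 37
37 → 3² + 7² = 58
58 → 5² + 8² = 89
89 → 8² + 9² = 145
145 → 1² + 4² + 5² = 42
42 → 4² + 2² = 20
20 → 2² + 0² = 4
4 → 4² = 16
16 → 1² + 6² = 37  — 37 repeats.
That took 14 steps.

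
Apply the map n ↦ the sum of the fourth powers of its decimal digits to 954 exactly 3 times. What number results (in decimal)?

954 → 7442
7442 → 2929
2929 → 13154

13154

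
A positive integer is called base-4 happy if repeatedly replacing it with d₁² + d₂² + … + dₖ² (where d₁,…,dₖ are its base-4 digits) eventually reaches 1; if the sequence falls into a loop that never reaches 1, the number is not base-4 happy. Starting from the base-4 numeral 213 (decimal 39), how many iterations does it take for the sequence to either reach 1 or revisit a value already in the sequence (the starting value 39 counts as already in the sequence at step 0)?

6

39 = (2,1,3)_4 → 2² + 1² + 3² = 14
14 = (3,2)_4 → 3² + 2² = 13
13 = (3,1)_4 → 3² + 1² = 10
10 = (2,2)_4 → 2² + 2² = 8
8 = (2,0)_4 → 2² + 0² = 4
4 = (1,0)_4 → 1² + 0² = 1  — reached 1.
That took 6 steps.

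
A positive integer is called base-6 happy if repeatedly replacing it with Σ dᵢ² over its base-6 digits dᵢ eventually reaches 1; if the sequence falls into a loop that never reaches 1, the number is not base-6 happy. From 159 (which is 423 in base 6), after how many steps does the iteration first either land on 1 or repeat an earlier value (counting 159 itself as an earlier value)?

9

159 = (4,2,3)_6 → 4² + 2² + 3² = 29
29 = (4,5)_6 → 4² + 5² = 41
41 = (1,0,5)_6 → 1² + 0² + 5² = 26
26 = (4,2)_6 → 4² + 2² = 20
20 = (3,2)_6 → 3² + 2² = 13
13 = (2,1)_6 → 2² + 1² = 5
5 = (5)_6 → 5² = 25
25 = (4,1)_6 → 4² + 1² = 17
17 = (2,5)_6 → 2² + 5² = 29  — 29 repeats.
That took 9 steps.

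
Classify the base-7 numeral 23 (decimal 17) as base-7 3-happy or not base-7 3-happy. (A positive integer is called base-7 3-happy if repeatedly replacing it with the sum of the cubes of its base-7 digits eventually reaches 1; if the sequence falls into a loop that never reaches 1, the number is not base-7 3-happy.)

not base-7 3-happy

17 = (2,3)_7 → 2³ + 3³ = 35
35 = (5,0)_7 → 5³ + 0³ = 125
125 = (2,3,6)_7 → 2³ + 3³ + 6³ = 251
251 = (5,0,6)_7 → 5³ + 0³ + 6³ = 341
341 = (6,6,5)_7 → 6³ + 6³ + 5³ = 557
557 = (1,4,2,4)_7 → 1³ + 4³ + 2³ + 4³ = 137
137 = (2,5,4)_7 → 2³ + 5³ + 4³ = 197
197 = (4,0,1)_7 → 4³ + 0³ + 1³ = 65
65 = (1,2,2)_7 → 1³ + 2³ + 2³ = 17  — 17 already seen; the sequence cycles without reaching 1.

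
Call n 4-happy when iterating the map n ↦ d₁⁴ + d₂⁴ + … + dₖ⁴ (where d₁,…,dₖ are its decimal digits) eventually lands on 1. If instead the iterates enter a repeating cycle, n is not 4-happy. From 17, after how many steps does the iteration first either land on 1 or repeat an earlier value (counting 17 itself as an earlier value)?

17 → 1⁴ + 7⁴ = 2402
2402 → 2⁴ + 4⁴ + 0⁴ + 2⁴ = 288
288 → 2⁴ + 8⁴ + 8⁴ = 8208
8208 → 8⁴ + 2⁴ + 0⁴ + 8⁴ = 8208  — 8208 repeats.
That took 4 steps.

4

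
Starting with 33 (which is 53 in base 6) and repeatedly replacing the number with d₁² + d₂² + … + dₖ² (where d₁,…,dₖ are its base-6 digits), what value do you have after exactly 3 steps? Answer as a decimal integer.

33 = (5,3)_6 → 34
34 = (5,4)_6 → 41
41 = (1,0,5)_6 → 26

26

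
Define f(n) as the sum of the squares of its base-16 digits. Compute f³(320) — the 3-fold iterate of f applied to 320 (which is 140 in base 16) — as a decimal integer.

320 = (1,4,0)_16 → 1² + 4² + 0² = 1 + 16 + 0 = 17
17 = (1,1)_16 → 1² + 1² = 1 + 1 = 2
2 = (2)_16 → 2² = 4

4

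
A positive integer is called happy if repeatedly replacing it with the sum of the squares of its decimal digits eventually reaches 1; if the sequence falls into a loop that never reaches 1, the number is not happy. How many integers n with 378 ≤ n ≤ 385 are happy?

378: 378 → 122 → 9 → 81 → 65 → 61 → 37 → 58 → 89 → 145 → 42 → 20 → 4 → 16 → 37  (repeats 37)
379: 379 → 139 → 91 → 82 → 68 → 100 → 1  (reaches 1)
380: 380 → 73 → 58 → 89 → 145 → 42 → 20 → 4 → 16 → 37 → 58  (repeats 58)
381: 381 → 74 → 65 → 61 → 37 → 58 → 89 → 145 → 42 → 20 → 4 → 16 → 37  (repeats 37)
382: 382 → 77 → 98 → 145 → 42 → 20 → 4 → 16 → 37 → 58 → 89 → 145  (repeats 145)
383: 383 → 82 → 68 → 100 → 1  (reaches 1)
384: 384 → 89 → 145 → 42 → 20 → 4 → 16 → 37 → 58 → 89  (repeats 89)
385: 385 → 98 → 145 → 42 → 20 → 4 → 16 → 37 → 58 → 89 → 145  (repeats 145)
happy: 379, 383

2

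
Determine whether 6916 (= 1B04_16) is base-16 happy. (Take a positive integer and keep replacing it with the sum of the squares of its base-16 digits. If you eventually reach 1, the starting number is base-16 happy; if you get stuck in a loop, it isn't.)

base-16 happy

6916 = (1,11,0,4)_16 → 1² + 11² + 0² + 4² = 138
138 = (8,10)_16 → 8² + 10² = 164
164 = (10,4)_16 → 10² + 4² = 116
116 = (7,4)_16 → 7² + 4² = 65
65 = (4,1)_16 → 4² + 1² = 17
17 = (1,1)_16 → 1² + 1² = 2
2 = (2)_16 → 2² = 4
4 = (4)_16 → 4² = 16
16 = (1,0)_16 → 1² + 0² = 1  — reached 1.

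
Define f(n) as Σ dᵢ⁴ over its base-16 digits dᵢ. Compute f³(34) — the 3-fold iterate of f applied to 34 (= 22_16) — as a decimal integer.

1

34 = (2,2)_16 → 32
32 = (2,0)_16 → 16
16 = (1,0)_16 → 1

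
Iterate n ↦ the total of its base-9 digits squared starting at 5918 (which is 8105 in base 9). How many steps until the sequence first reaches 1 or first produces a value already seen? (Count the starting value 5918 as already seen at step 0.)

5918 = (8,1,0,5)_9 → 8² + 1² + 0² + 5² = 64 + 1 + 0 + 25 = 90
90 = (1,1,0)_9 → 1² + 1² + 0² = 1 + 1 + 0 = 2
2 = (2)_9 → 2² = 4
4 = (4)_9 → 4² = 16
16 = (1,7)_9 → 1² + 7² = 1 + 49 = 50
50 = (5,5)_9 → 5² + 5² = 25 + 25 = 50  — 50 repeats.
That took 6 steps.

6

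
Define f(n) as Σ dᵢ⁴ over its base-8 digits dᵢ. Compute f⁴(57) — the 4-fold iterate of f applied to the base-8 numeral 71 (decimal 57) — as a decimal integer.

257

57 = (7,1)_8 → 7⁴ + 1⁴ = 2401 + 1 = 2402
2402 = (4,5,4,2)_8 → 4⁴ + 5⁴ + 4⁴ + 2⁴ = 256 + 625 + 256 + 16 = 1153
1153 = (2,2,0,1)_8 → 2⁴ + 2⁴ + 0⁴ + 1⁴ = 16 + 16 + 0 + 1 = 33
33 = (4,1)_8 → 4⁴ + 1⁴ = 256 + 1 = 257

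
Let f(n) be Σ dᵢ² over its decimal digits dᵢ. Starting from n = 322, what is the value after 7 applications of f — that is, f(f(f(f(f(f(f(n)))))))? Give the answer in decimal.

322 → 3² + 2² + 2² = 17
17 → 1² + 7² = 50
50 → 5² + 0² = 25
25 → 2² + 5² = 29
29 → 2² + 9² = 85
85 → 8² + 5² = 89
89 → 8² + 9² = 145

145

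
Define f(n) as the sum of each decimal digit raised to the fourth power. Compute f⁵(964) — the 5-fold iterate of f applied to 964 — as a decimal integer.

6725

964 → 8113
8113 → 4179
4179 → 9219
9219 → 13139
13139 → 6725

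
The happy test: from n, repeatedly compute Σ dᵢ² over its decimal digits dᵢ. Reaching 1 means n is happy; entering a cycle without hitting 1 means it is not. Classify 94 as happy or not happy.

94 → 9² + 4² = 81 + 16 = 97
97 → 9² + 7² = 81 + 49 = 130
130 → 1² + 3² + 0² = 1 + 9 + 0 = 10
10 → 1² + 0² = 1 + 0 = 1  — reached 1.

happy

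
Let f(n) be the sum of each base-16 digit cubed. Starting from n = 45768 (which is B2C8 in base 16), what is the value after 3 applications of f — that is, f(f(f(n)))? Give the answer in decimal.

4719

45768 = (11,2,12,8)_16 → 11³ + 2³ + 12³ + 8³ = 1331 + 8 + 1728 + 512 = 3579
3579 = (13,15,11)_16 → 13³ + 15³ + 11³ = 2197 + 3375 + 1331 = 6903
6903 = (1,10,15,7)_16 → 1³ + 10³ + 15³ + 7³ = 1 + 1000 + 3375 + 343 = 4719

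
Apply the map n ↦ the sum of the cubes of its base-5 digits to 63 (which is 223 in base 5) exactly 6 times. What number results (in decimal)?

63 = (2,2,3)_5 → 2³ + 2³ + 3³ = 8 + 8 + 27 = 43
43 = (1,3,3)_5 → 1³ + 3³ + 3³ = 1 + 27 + 27 = 55
55 = (2,1,0)_5 → 2³ + 1³ + 0³ = 8 + 1 + 0 = 9
9 = (1,4)_5 → 1³ + 4³ = 1 + 64 = 65
65 = (2,3,0)_5 → 2³ + 3³ + 0³ = 8 + 27 + 0 = 35
35 = (1,2,0)_5 → 1³ + 2³ + 0³ = 1 + 8 + 0 = 9

9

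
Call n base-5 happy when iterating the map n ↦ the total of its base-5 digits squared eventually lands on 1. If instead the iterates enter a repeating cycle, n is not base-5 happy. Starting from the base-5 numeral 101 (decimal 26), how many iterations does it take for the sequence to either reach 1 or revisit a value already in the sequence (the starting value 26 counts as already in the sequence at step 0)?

5

26 = (1,0,1)_5 → 1² + 0² + 1² = 2
2 = (2)_5 → 2² = 4
4 = (4)_5 → 4² = 16
16 = (3,1)_5 → 3² + 1² = 10
10 = (2,0)_5 → 2² + 0² = 4  — 4 repeats.
That took 5 steps.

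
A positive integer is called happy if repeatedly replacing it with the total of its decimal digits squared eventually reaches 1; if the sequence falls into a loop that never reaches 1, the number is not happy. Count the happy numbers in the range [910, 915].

3

910: 910 → 82 → 68 → 100 → 1  (reaches 1)
911: 911 → 83 → 73 → 58 → 89 → 145 → 42 → 20 → 4 → 16 → 37 → 58  (repeats 58)
912: 912 → 86 → 100 → 1  (reaches 1)
913: 913 → 91 → 82 → 68 → 100 → 1  (reaches 1)
914: 914 → 98 → 145 → 42 → 20 → 4 → 16 → 37 → 58 → 89 → 145  (repeats 145)
915: 915 → 107 → 50 → 25 → 29 → 85 → 89 → 145 → 42 → 20 → 4 → 16 → 37 → 58 → 89  (repeats 89)
happy: 910, 912, 913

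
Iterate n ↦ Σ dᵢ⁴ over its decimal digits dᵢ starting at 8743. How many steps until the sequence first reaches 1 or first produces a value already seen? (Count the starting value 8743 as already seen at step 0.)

12

8743 → 6834
6834 → 5729
5729 → 9603
9603 → 7938
7938 → 13139
13139 → 6725
6725 → 4338
4338 → 4514
4514 → 1138
1138 → 4179
4179 → 9219
9219 → 13139  — 13139 repeats.
That took 12 steps.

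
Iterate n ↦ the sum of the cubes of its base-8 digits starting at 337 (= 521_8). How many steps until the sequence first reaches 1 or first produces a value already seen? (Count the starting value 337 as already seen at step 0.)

10

337 = (5,2,1)_8 → 5³ + 2³ + 1³ = 134
134 = (2,0,6)_8 → 2³ + 0³ + 6³ = 224
224 = (3,4,0)_8 → 3³ + 4³ + 0³ = 91
91 = (1,3,3)_8 → 1³ + 3³ + 3³ = 55
55 = (6,7)_8 → 6³ + 7³ = 559
559 = (1,0,5,7)_8 → 1³ + 0³ + 5³ + 7³ = 469
469 = (7,2,5)_8 → 7³ + 2³ + 5³ = 476
476 = (7,3,4)_8 → 7³ + 3³ + 4³ = 434
434 = (6,6,2)_8 → 6³ + 6³ + 2³ = 440
440 = (6,7,0)_8 → 6³ + 7³ + 0³ = 559  — 559 repeats.
That took 10 steps.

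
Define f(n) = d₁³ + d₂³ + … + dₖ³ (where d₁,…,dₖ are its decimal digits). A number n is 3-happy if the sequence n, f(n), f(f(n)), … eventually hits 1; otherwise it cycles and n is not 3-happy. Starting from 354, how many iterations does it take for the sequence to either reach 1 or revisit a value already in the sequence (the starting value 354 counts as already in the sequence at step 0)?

354 → 3³ + 5³ + 4³ = 27 + 125 + 64 = 216
216 → 2³ + 1³ + 6³ = 8 + 1 + 216 = 225
225 → 2³ + 2³ + 5³ = 8 + 8 + 125 = 141
141 → 1³ + 4³ + 1³ = 1 + 64 + 1 = 66
66 → 6³ + 6³ = 216 + 216 = 432
432 → 4³ + 3³ + 2³ = 64 + 27 + 8 = 99
99 → 9³ + 9³ = 729 + 729 = 1458
1458 → 1³ + 4³ + 5³ + 8³ = 1 + 64 + 125 + 512 = 702
702 → 7³ + 0³ + 2³ = 343 + 0 + 8 = 351
351 → 3³ + 5³ + 1³ = 27 + 125 + 1 = 153
153 → 1³ + 5³ + 3³ = 1 + 125 + 27 = 153  — 153 repeats.
That took 11 steps.

11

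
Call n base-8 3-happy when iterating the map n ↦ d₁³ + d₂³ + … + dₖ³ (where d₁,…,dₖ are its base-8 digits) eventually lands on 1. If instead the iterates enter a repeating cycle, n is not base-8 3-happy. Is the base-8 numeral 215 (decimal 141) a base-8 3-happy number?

not base-8 3-happy

141 = (2,1,5)_8 → 2³ + 1³ + 5³ = 8 + 1 + 125 = 134
134 = (2,0,6)_8 → 2³ + 0³ + 6³ = 8 + 0 + 216 = 224
224 = (3,4,0)_8 → 3³ + 4³ + 0³ = 27 + 64 + 0 = 91
91 = (1,3,3)_8 → 1³ + 3³ + 3³ = 1 + 27 + 27 = 55
55 = (6,7)_8 → 6³ + 7³ = 216 + 343 = 559
559 = (1,0,5,7)_8 → 1³ + 0³ + 5³ + 7³ = 1 + 0 + 125 + 343 = 469
469 = (7,2,5)_8 → 7³ + 2³ + 5³ = 343 + 8 + 125 = 476
476 = (7,3,4)_8 → 7³ + 3³ + 4³ = 343 + 27 + 64 = 434
434 = (6,6,2)_8 → 6³ + 6³ + 2³ = 216 + 216 + 8 = 440
440 = (6,7,0)_8 → 6³ + 7³ + 0³ = 216 + 343 + 0 = 559  — 559 already seen; the sequence cycles without reaching 1.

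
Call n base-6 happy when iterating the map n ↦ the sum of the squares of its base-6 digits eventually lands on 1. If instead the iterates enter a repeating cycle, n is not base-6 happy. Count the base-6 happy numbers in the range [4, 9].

1

4: 4 → 16 → 20 → 13 → 5 → 25 → 17 → 29 → 41 → 26 → 20  (repeats 20)
5: 5 → 25 → 17 → 29 → 41 → 26 → 20 → 13 → 5  (repeats 5)
6: 6 → 1  (reaches 1)
7: 7 → 2 → 4 → 16 → 20 → 13 → 5 → 25 → 17 → 29 → 41 → 26 → 20  (repeats 20)
8: 8 → 5 → 25 → 17 → 29 → 41 → 26 → 20 → 13 → 5  (repeats 5)
9: 9 → 10 → 17 → 29 → 41 → 26 → 20 → 13 → 5 → 25 → 17  (repeats 17)
base-6 happy: 6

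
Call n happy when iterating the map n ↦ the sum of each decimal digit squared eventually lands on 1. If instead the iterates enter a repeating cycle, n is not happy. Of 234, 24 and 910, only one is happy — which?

234: 234 → 29 → 85 → 89 → 145 → 42 → 20 → 4 → 16 → 37 → 58 → 89  — repeats 89 (not happy)
24: 24 → 20 → 4 → 16 → 37 → 58 → 89 → 145 → 42 → 20  — repeats 20 (not happy)
910: 910 → 82 → 68 → 100 → 1  — reaches 1 (happy)

910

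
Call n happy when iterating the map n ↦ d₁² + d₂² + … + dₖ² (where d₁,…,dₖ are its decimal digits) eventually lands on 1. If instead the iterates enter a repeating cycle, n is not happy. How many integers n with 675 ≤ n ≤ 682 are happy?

675: 675 → 110 → 2 → 4 → 16 → 37 → 58 → 89 → 145 → 42 → 20 → 4  (repeats 4)
676: 676 → 121 → 6 → 36 → 45 → 41 → 17 → 50 → 25 → 29 → 85 → 89 → 145 → 42 → 20 → 4 → 16 → 37 → 58 → 89  (repeats 89)
677: 677 → 134 → 26 → 40 → 16 → 37 → 58 → 89 → 145 → 42 → 20 → 4 → 16  (repeats 16)
678: 678 → 149 → 98 → 145 → 42 → 20 → 4 → 16 → 37 → 58 → 89 → 145  (repeats 145)
679: 679 → 166 → 73 → 58 → 89 → 145 → 42 → 20 → 4 → 16 → 37 → 58  (repeats 58)
680: 680 → 100 → 1  (reaches 1)
681: 681 → 101 → 2 → 4 → 16 → 37 → 58 → 89 → 145 → 42 → 20 → 4  (repeats 4)
682: 682 → 104 → 17 → 50 → 25 → 29 → 85 → 89 → 145 → 42 → 20 → 4 → 16 → 37 → 58 → 89  (repeats 89)
happy: 680

1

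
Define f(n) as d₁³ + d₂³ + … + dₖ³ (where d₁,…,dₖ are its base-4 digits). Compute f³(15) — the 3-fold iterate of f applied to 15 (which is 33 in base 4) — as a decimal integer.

9

15 = (3,3)_4 → 3³ + 3³ = 54
54 = (3,1,2)_4 → 3³ + 1³ + 2³ = 36
36 = (2,1,0)_4 → 2³ + 1³ + 0³ = 9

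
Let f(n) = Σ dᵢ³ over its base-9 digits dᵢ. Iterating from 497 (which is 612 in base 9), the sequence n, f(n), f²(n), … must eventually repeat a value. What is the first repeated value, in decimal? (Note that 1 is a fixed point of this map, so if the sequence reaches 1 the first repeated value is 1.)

27

497 = (6,1,2)_9 → 6³ + 1³ + 2³ = 216 + 1 + 8 = 225
225 = (2,7,0)_9 → 2³ + 7³ + 0³ = 8 + 343 + 0 = 351
351 = (4,3,0)_9 → 4³ + 3³ + 0³ = 64 + 27 + 0 = 91
91 = (1,1,1)_9 → 1³ + 1³ + 1³ = 1 + 1 + 1 = 3
3 = (3)_9 → 3³ = 27
27 = (3,0)_9 → 3³ + 0³ = 27 + 0 = 27  — 27 already appeared earlier.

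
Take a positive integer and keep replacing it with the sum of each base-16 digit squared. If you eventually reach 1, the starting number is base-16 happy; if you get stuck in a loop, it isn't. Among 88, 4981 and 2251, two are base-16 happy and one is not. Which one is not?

4981

88: 88 → 89 → 106 → 136 → 128 → 64 → 16 → 1  — reaches 1 (base-16 happy)
4981: 4981 → 84 → 41 → 85 → 50 → 13 → 169 → 181 → 146 → 85  — repeats 85 (not base-16 happy)
2251: 2251 → 329 → 98 → 40 → 68 → 32 → 4 → 16 → 1  — reaches 1 (base-16 happy)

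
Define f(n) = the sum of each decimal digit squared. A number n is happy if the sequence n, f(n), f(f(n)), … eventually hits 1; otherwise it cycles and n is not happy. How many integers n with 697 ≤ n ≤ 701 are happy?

697: 697 → 166 → 73 → 58 → 89 → 145 → 42 → 20 → 4 → 16 → 37 → 58  — not happy
698: 698 → 181 → 66 → 72 → 53 → 34 → 25 → 29 → 85 → 89 → 145 → 42 → 20 → 4 → 16 → 37 → 58 → 89  — not happy
699: 699 → 198 → 146 → 53 → 34 → 25 → 29 → 85 → 89 → 145 → 42 → 20 → 4 → 16 → 37 → 58 → 89  — not happy
700: 700 → 49 → 97 → 130 → 10 → 1  — happy
701: 701 → 50 → 25 → 29 → 85 → 89 → 145 → 42 → 20 → 4 → 16 → 37 → 58 → 89  — not happy
happy: 700

1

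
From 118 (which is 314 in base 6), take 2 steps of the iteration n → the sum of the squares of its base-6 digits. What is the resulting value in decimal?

118 = (3,1,4)_6 → 3² + 1² + 4² = 26
26 = (4,2)_6 → 4² + 2² = 20

20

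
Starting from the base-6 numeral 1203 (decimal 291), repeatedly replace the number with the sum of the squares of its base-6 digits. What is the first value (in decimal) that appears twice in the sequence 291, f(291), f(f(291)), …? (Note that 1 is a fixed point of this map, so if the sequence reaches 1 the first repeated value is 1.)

5

291 = (1,2,0,3)_6 → 14
14 = (2,2)_6 → 8
8 = (1,2)_6 → 5
5 = (5)_6 → 25
25 = (4,1)_6 → 17
17 = (2,5)_6 → 29
29 = (4,5)_6 → 41
41 = (1,0,5)_6 → 26
26 = (4,2)_6 → 20
20 = (3,2)_6 → 13
13 = (2,1)_6 → 5  — 5 already appeared earlier.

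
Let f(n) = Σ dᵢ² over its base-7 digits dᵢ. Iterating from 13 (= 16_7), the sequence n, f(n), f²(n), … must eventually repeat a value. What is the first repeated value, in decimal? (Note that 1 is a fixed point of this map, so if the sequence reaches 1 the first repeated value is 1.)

13

13 = (1,6)_7 → 37
37 = (5,2)_7 → 29
29 = (4,1)_7 → 17
17 = (2,3)_7 → 13  — 13 already appeared earlier.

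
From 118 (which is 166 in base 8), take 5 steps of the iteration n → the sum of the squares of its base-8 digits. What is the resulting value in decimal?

4

118 = (1,6,6)_8 → 1² + 6² + 6² = 73
73 = (1,1,1)_8 → 1² + 1² + 1² = 3
3 = (3)_8 → 3² = 9
9 = (1,1)_8 → 1² + 1² = 2
2 = (2)_8 → 2² = 4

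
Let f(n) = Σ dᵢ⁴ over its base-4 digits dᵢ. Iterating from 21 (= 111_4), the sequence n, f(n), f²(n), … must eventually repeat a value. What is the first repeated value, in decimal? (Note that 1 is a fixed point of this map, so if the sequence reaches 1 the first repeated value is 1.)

21 = (1,1,1)_4 → 1⁴ + 1⁴ + 1⁴ = 1 + 1 + 1 = 3
3 = (3)_4 → 3⁴ = 81
81 = (1,1,0,1)_4 → 1⁴ + 1⁴ + 0⁴ + 1⁴ = 1 + 1 + 0 + 1 = 3  — 3 already appeared earlier.

3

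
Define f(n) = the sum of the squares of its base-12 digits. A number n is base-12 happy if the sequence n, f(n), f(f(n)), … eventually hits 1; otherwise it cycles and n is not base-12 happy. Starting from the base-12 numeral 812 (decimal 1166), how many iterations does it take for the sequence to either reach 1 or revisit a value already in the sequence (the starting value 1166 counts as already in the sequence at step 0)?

1166 = (8,1,2)_12 → 8² + 1² + 2² = 69
69 = (5,9)_12 → 5² + 9² = 106
106 = (8,10)_12 → 8² + 10² = 164
164 = (1,1,8)_12 → 1² + 1² + 8² = 66
66 = (5,6)_12 → 5² + 6² = 61
61 = (5,1)_12 → 5² + 1² = 26
26 = (2,2)_12 → 2² + 2² = 8
8 = (8)_12 → 8² = 64
64 = (5,4)_12 → 5² + 4² = 41
41 = (3,5)_12 → 3² + 5² = 34
34 = (2,10)_12 → 2² + 10² = 104
104 = (8,8)_12 → 8² + 8² = 128
128 = (10,8)_12 → 10² + 8² = 164  — 164 repeats.
That took 13 steps.

13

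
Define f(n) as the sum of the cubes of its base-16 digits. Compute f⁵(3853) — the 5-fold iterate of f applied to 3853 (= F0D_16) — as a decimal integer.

1189

3853 = (15,0,13)_16 → 15³ + 0³ + 13³ = 3375 + 0 + 2197 = 5572
5572 = (1,5,12,4)_16 → 1³ + 5³ + 12³ + 4³ = 1 + 125 + 1728 + 64 = 1918
1918 = (7,7,14)_16 → 7³ + 7³ + 14³ = 343 + 343 + 2744 = 3430
3430 = (13,6,6)_16 → 13³ + 6³ + 6³ = 2197 + 216 + 216 = 2629
2629 = (10,4,5)_16 → 10³ + 4³ + 5³ = 1000 + 64 + 125 = 1189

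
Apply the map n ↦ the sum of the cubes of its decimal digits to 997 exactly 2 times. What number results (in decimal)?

997 → 9³ + 9³ + 7³ = 1801
1801 → 1³ + 8³ + 0³ + 1³ = 514

514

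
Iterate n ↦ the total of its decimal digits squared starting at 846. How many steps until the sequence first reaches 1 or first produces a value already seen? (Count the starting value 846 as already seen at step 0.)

12

846 → 8² + 4² + 6² = 64 + 16 + 36 = 116
116 → 1² + 1² + 6² = 1 + 1 + 36 = 38
38 → 3² + 8² = 9 + 64 = 73
73 → 7² + 3² = 49 + 9 = 58
58 → 5² + 8² = 25 + 64 = 89
89 → 8² + 9² = 64 + 81 = 145
145 → 1² + 4² + 5² = 1 + 16 + 25 = 42
42 → 4² + 2² = 16 + 4 = 20
20 → 2² + 0² = 4 + 0 = 4
4 → 4² = 16
16 → 1² + 6² = 1 + 36 = 37
37 → 3² + 7² = 9 + 49 = 58  — 58 repeats.
That took 12 steps.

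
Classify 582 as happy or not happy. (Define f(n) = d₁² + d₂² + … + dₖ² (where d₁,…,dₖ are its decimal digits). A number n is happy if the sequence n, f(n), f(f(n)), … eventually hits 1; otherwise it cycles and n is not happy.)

582 → 5² + 8² + 2² = 93
93 → 9² + 3² = 90
90 → 9² + 0² = 81
81 → 8² + 1² = 65
65 → 6² + 5² = 61
61 → 6² + 1² = 37
37 → 3² + 7² = 58
58 → 5² + 8² = 89
89 → 8² + 9² = 145
145 → 1² + 4² + 5² = 42
42 → 4² + 2² = 20
20 → 2² + 0² = 4
4 → 4² = 16
16 → 1² + 6² = 37  — 37 already seen; the sequence cycles without reaching 1.

not happy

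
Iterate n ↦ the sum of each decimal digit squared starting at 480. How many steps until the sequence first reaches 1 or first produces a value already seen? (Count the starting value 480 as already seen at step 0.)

480 → 4² + 8² + 0² = 80
80 → 8² + 0² = 64
64 → 6² + 4² = 52
52 → 5² + 2² = 29
29 → 2² + 9² = 85
85 → 8² + 5² = 89
89 → 8² + 9² = 145
145 → 1² + 4² + 5² = 42
42 → 4² + 2² = 20
20 → 2² + 0² = 4
4 → 4² = 16
16 → 1² + 6² = 37
37 → 3² + 7² = 58
58 → 5² + 8² = 89  — 89 repeats.
That took 14 steps.

14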